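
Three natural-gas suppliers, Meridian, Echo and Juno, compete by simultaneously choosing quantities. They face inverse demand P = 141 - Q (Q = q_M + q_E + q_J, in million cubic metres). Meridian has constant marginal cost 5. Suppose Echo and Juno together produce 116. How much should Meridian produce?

With rivals' combined output fixed at 116, Meridian's profit is π_M = (141 - 116 - q_M)q_M - (5q_M) = (25 - q_M)q_M - (5q_M).
∂π_M/∂q_M = 20 - 2q_M = 0, so q_M = 10.

10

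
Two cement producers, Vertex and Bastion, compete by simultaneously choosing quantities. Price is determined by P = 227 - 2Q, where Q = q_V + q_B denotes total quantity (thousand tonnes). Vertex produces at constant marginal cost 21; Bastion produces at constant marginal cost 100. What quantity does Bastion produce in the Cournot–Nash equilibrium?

8

Vertex's profit: π_V = (227 - 2Q)q_V - (21q_V). Setting ∂π_V/∂q_V = 0: 206 - 4q_V - 2(q_B) = 0.
Bastion's first-order condition: 127 - 4q_B - 2(q_V) = 0.
Rearranging gives the reaction functions q_V = (206 - 2q_B)/4 and q_B = (127 - 2q_V)/4.
Solving the pair: q_V = 95/2, q_B = 8.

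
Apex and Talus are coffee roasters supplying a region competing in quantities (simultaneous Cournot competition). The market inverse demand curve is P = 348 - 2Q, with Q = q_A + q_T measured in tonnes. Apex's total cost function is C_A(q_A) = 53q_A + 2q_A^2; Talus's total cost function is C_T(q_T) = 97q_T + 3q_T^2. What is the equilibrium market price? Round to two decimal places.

246.26

Apex's profit: π_A = (348 - 2Q)q_A - (53q_A + 2q_A²). Setting ∂π_A/∂q_A = 0: 295 - 8q_A - 2(q_T) = 0.
Talus's profit: π_T = (348 - 2Q)q_T - (97q_T + 3q_T²). Setting ∂π_T/∂q_T = 0: 251 - 10q_T - 2(q_A) = 0.
Rearranging gives the reaction functions q_A = (295 - 2q_T)/8 and q_T = (251 - 2q_A)/10.
Solving the pair: q_A = 612/19, q_T = 709/38.
Total output Q = 1933/38, so price P = 348 - 2·(1933/38) = 246.2632.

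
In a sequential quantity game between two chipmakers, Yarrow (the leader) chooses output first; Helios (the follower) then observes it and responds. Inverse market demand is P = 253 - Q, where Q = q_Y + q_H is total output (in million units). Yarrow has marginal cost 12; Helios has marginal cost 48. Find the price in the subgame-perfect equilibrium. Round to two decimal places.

81.25

The follower Helios best-responds to any q_Y: π_H = (253 - Q)q_H - 48q_H.
∂π_H/∂q_H = 205 - q_Y - 2q_H = 0 gives the reaction function q_H = (205 - q_Y)/2.
Yarrow substitutes q_H(q_Y) into its own profit: π_Y = q_Y(253 - q_Y - (205 - q_Y)/2) - 12q_Y = (301/2 - (1/2)q_Y)q_Y - 12q_Y.
Leader FOC: 277/2 - q_Y = 0, so q_Y = 277/2.
Then q_H = (205 - 277/2)/2 = 133/4.
Total output Q = 687/4, so price P = 253 - 687/4 = 325/4.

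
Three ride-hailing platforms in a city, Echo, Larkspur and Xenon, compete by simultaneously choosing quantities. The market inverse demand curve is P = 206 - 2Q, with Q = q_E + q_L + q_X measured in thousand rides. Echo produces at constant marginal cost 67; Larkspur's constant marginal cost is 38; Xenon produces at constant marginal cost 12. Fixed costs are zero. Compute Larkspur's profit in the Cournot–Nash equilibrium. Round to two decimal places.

Echo's profit: π_E = (206 - 2Q)q_E - (67q_E). Setting ∂π_E/∂q_E = 0: 139 - 4q_E - 2(q_L + q_X) = 0.
Larkspur's profit: π_L = (206 - 2Q)q_L - (38q_L). Setting ∂π_L/∂q_L = 0: 168 - 4q_L - 2(q_E + q_X) = 0.
Xenon's profit: π_X = (206 - 2Q)q_X - (12q_X). Setting ∂π_X/∂q_X = 0: 194 - 4q_X - 2(q_E + q_L) = 0.
Summing all 3 equations gives 501 − 8Q = 0, hence Q = 501/8.
Back-substituting: q_E = (139 − 501/4)/2 = 55/8, q_L = (168 − 501/4)/2 = 171/8, q_X = (194 − 501/4)/2 = 275/8.
Price P = 206 - 2·(501/8) = 323/4.
Larkspur's profit: (323/4 - 38)·(171/8) = 913.7813.

913.78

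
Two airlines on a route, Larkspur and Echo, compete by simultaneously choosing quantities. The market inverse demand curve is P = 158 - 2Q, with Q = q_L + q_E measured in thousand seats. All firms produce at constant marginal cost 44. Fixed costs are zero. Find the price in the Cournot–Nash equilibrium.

82

A representative firm's profit is π_i = q_i(158 - 2Q) - 44q_i.
First-order condition (treating rivals' output as given): 114 - 4q_i - 2q_j = 0.
By symmetry each firm produces the same amount; substituting q_j = q_i yields q_i = 114/6 = 19.
Total output Q = 38, so price P = 158 - 2·38 = 82.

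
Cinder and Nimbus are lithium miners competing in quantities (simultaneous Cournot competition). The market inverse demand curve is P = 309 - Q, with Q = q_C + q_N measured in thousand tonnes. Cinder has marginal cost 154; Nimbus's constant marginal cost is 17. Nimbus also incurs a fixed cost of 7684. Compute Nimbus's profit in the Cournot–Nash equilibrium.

Cinder's profit: π_C = (309 - Q)q_C - (154q_C). Setting ∂π_C/∂q_C = 0: 155 - 2q_C - (q_N) = 0.
Nimbus's profit: π_N = (309 - Q)q_N - (17q_N). Setting ∂π_N/∂q_N = 0: 292 - 2q_N - (q_C) = 0.
So q_C = (155 - q_N)/2 and q_N = (292 - q_C)/2.
Solving the pair: q_C = 6, q_N = 143.
Price P = 309 - 149 = 160.
Nimbus's profit: (160 - 17)·143 - 7684 = 12765.

12765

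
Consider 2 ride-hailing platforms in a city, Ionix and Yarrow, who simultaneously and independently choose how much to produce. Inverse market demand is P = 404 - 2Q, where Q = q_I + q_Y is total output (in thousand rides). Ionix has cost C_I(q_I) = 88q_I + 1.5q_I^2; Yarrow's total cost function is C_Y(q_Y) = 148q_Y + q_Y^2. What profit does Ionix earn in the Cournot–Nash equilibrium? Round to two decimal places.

4642.73

Ionix's profit: π_I = (404 - 2Q)q_I - (88q_I + (3/2)q_I²). Setting ∂π_I/∂q_I = 0: 316 - 7q_I - 2(q_Y) = 0.
Yarrow's first-order condition: 256 - 6q_Y - 2(q_I) = 0.
So q_I = (316 - 2q_Y)/7 and q_Y = (256 - 2q_I)/6.
Substituting one into the other gives q_I = 692/19 and q_Y = 580/19.
Price P = 404 - 2·(1272/19) = 270.1053.
Ionix's profit: 270.1053·(692/19) - 88·(692/19) - (3/2)(692/19)² = 4642.7258.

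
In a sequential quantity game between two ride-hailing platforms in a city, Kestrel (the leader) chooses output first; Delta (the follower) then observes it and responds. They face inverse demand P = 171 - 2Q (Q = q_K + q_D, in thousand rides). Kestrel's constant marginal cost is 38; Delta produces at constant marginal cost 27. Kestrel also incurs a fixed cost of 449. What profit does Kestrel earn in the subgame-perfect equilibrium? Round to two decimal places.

481.25

Solve by backward induction. Given q_K, the follower Delta maximises π_D = (171 - 2q_K - 2q_D)q_D - 27q_D.
Follower FOC: 144 - 2q_K - 4q_D = 0, so q_D(q_K) = (144 - 2q_K)/4.
Kestrel substitutes q_D(q_K) into its own profit: π_K = q_K(171 - 2q_K - (144 - 2q_K)/2) - 38q_K = (99 - q_K)q_K - 38q_K.
Maximising: ∂π_K/∂q_K = 61 - 2q_K = 0, giving q_K = 61/2.
Then q_D = (144 - 2·(61/2))/4 = 83/4.
Price P = 171 - 2·(205/4) = 137/2.
Kestrel's profit: (137/2 - 38)·(61/2) - 449 = 1925/4.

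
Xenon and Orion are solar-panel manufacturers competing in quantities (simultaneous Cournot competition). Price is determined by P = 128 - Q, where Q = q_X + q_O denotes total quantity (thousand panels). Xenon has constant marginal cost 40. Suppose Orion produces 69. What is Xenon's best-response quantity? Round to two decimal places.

With the rival's output fixed at 69, Xenon's profit is π_X = (128 - 69 - q_X)q_X - (40q_X) = (59 - q_X)q_X - (40q_X).
∂π_X/∂q_X = 19 - 2q_X = 0, so q_X = 19/2.

9.50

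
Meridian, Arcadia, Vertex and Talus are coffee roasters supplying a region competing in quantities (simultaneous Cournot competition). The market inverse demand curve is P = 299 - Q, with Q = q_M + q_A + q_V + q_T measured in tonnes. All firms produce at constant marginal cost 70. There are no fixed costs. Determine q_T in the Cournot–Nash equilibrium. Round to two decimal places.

45.80

Each firm earns π_i = (299 - Q)q_i - 70q_i.
Setting ∂π_i/∂q_i = 0 with rivals' quantities fixed: 229 - 2q_i - Σ_{j≠i} q_j = 0.
By symmetry each firm produces the same amount; substituting Σ_{j≠i} q_j = 3q_i yields q_i = 229/5.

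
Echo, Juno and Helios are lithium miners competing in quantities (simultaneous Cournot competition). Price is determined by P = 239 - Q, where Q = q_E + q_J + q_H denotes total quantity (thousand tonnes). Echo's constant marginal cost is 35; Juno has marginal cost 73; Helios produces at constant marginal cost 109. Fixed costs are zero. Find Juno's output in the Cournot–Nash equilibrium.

41

Echo's profit: π_E = (239 - Q)q_E - (35q_E). Setting ∂π_E/∂q_E = 0: 204 - 2q_E - (q_J + q_H) = 0.
Juno's first-order condition: 166 - 2q_J - (q_E + q_H) = 0.
Helios's profit: π_H = (239 - Q)q_H - (109q_H). Setting ∂π_H/∂q_H = 0: 130 - 2q_H - (q_E + q_J) = 0.
Adding the 3 conditions: 500 − 2Q − 2Q = 0, i.e. Q = 125.
Back-substituting: q_E = (204 − 125) = 79, q_J = (166 − 125) = 41, q_H = (130 − 125) = 5.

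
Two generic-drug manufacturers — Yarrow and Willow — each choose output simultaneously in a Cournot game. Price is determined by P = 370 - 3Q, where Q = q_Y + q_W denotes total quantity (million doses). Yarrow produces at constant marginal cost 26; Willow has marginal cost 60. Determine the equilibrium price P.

152

Yarrow's profit: π_Y = (370 - 3Q)q_Y - (26q_Y). Setting ∂π_Y/∂q_Y = 0: 344 - 6q_Y - 3(q_W) = 0.
Willow's profit: π_W = (370 - 3Q)q_W - (60q_W). Setting ∂π_W/∂q_W = 0: 310 - 6q_W - 3(q_Y) = 0.
Best responses: q_Y = (344 - 3q_W)/6, q_W = (310 - 3q_Y)/6.
Solving the pair: q_Y = 42, q_W = 92/3.
Total output Q = 218/3, so price P = 370 - 3·(218/3) = 152.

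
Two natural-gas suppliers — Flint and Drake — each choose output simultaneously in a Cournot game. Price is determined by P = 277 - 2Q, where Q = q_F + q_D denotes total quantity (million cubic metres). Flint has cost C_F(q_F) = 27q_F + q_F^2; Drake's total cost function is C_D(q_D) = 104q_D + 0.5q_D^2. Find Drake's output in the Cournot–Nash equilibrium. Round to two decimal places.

20.69

Flint's profit: π_F = (277 - 2Q)q_F - (27q_F + q_F²). Setting ∂π_F/∂q_F = 0: 250 - 6q_F - 2(q_D) = 0.
Drake's first-order condition: 173 - 5q_D - 2(q_F) = 0.
Rearranging gives the reaction functions q_F = (250 - 2q_D)/6 and q_D = (173 - 2q_F)/5.
Solving the pair: q_F = 452/13, q_D = 269/13.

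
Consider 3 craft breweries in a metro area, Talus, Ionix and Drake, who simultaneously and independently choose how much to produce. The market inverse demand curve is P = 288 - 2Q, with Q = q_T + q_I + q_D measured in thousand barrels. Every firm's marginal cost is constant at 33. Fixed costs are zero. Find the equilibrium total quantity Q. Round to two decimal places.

A representative firm's profit is π_i = q_i(288 - 2Q) - 33q_i.
Setting ∂π_i/∂q_i = 0 with rivals' quantities fixed: 255 - 4q_i - 2·Σ_{j≠i} q_j = 0.
By symmetry each firm produces the same amount; substituting Σ_{j≠i} q_j = 2q_i yields q_i = 255/8.
Total output Q = 255/8 + 255/8 + 255/8 = 765/8.

95.63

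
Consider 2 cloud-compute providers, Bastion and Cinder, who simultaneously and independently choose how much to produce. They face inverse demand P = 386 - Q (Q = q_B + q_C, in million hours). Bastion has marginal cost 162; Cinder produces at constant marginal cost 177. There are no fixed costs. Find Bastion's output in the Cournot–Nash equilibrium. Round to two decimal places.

79.67

Bastion's profit: π_B = (386 - Q)q_B - (162q_B). Setting ∂π_B/∂q_B = 0: 224 - 2q_B - (q_C) = 0.
Cinder's first-order condition: 209 - 2q_C - (q_B) = 0.
So q_B = (224 - q_C)/2 and q_C = (209 - q_B)/2.
Substituting one into the other gives q_B = 239/3 and q_C = 194/3.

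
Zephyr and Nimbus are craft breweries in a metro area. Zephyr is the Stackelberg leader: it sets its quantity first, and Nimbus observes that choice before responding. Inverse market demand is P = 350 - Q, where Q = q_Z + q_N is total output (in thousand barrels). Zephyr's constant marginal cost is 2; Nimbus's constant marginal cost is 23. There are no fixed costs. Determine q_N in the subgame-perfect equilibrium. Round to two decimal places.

The follower Nimbus best-responds to any q_Z: π_N = (350 - Q)q_N - 23q_N.
Follower FOC: 327 - q_Z - 2q_N = 0, so q_N(q_Z) = (327 - q_Z)/2.
The leader anticipates this reaction. Substituting into P = 350 - Q gives P = 373/2 - (1/2)q_Z, so π_Z = (373/2 - (1/2)q_Z)q_Z - 2q_Z.
Maximising: ∂π_Z/∂q_Z = 369/2 - q_Z = 0, giving q_Z = 369/2.
Then q_N = (327 - 369/2)/2 = 285/4.

71.25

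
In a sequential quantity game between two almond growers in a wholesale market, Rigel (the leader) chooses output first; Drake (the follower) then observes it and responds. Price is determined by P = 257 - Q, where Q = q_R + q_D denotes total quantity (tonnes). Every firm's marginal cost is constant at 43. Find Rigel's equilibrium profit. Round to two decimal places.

5724.50

The follower Drake best-responds to any q_R: π_D = (257 - Q)q_D - 43q_D.
∂π_D/∂q_D = 214 - q_R - 2q_D = 0 gives the reaction function q_D = (214 - q_R)/2.
The leader anticipates this reaction. Substituting into P = 257 - Q gives P = 150 - (1/2)q_R, so π_R = (150 - (1/2)q_R)q_R - 43q_R.
Leader FOC: 107 - q_R = 0, so q_R = 107.
Then q_D = (214 - 107)/2 = 107/2.
Price P = 257 - 321/2 = 193/2.
Rigel's profit: (193/2 - 43)·107 = 5724.5000.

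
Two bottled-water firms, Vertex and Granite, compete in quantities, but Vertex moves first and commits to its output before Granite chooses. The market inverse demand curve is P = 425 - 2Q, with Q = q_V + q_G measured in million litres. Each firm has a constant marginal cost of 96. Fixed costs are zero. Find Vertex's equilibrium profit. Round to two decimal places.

6765.06

Solve by backward induction. Given q_V, the follower Granite maximises π_G = (425 - 2q_V - 2q_G)q_G - 96q_G.
Follower FOC: 329 - 2q_V - 4q_G = 0, so q_G(q_V) = (329 - 2q_V)/4.
The leader anticipates this reaction. Substituting into P = 425 - 2Q gives P = 521/2 - q_V, so π_V = (521/2 - q_V)q_V - 96q_V.
Leader FOC: 329/2 - 2q_V = 0, so q_V = 329/4.
Then q_G = (329 - 2·(329/4))/4 = 329/8.
Price P = 425 - 2·(987/8) = 713/4.
Vertex's profit: (713/4 - 96)·(329/4) = 6765.0625.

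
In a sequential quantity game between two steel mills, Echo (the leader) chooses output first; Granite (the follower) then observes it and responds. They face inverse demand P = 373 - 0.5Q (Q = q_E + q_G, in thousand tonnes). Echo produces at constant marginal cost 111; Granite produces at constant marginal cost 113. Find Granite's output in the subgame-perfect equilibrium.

The follower Granite best-responds to any q_E: π_G = (373 - 0.5Q)q_G - 113q_G.
∂π_G/∂q_G = 260 - (1/2)q_E - q_G = 0 gives the reaction function q_G = (260 - (1/2)q_E).
Echo substitutes q_G(q_E) into its own profit: π_E = q_E(373 - (1/2)q_E - (260 - (1/2)q_E)/2) - 111q_E = (243 - (1/4)q_E)q_E - 111q_E.
Leader FOC: 132 - (1/2)q_E = 0, so q_E = 264.
Then q_G = (260 - (1/2)·264) = 128.

128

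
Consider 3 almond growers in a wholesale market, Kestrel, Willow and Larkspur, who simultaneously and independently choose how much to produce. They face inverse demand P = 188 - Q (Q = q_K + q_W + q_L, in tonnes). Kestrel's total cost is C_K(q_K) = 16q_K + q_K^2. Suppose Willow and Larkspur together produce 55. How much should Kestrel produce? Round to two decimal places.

29.25

With rivals' combined output fixed at 55, Kestrel's profit is π_K = (188 - 55 - q_K)q_K - (16q_K + q_K²) = (133 - q_K)q_K - (16q_K + q_K²).
∂π_K/∂q_K = 117 - 4q_K = 0, so q_K = 117/4.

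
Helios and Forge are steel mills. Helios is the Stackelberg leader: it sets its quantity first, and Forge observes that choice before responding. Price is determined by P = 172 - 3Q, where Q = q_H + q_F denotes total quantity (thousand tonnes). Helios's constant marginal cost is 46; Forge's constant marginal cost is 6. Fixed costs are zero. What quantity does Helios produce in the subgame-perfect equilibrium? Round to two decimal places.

The follower Forge best-responds to any q_H: π_F = (172 - 3Q)q_F - 6q_F.
Setting the follower's marginal profit to zero, 166 - 3q_H - 6q_F = 0, i.e. q_F = (166 - 3q_H)/6.
The leader anticipates this reaction. Substituting into P = 172 - 3Q gives P = 89 - (3/2)q_H, so π_H = (89 - (3/2)q_H)q_H - 46q_H.
The leader's first-order condition 43 - 3q_H = 0 yields q_H = 43/3.
Then q_F = (166 - 3·(43/3))/6 = 41/2.

14.33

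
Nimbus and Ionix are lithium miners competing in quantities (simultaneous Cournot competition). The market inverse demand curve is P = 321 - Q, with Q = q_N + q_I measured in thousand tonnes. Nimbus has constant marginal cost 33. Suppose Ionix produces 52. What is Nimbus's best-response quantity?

118

With the rival's output fixed at 52, Nimbus's profit is π_N = (321 - 52 - q_N)q_N - (33q_N) = (269 - q_N)q_N - (33q_N).
∂π_N/∂q_N = 236 - 2q_N = 0, so q_N = 118.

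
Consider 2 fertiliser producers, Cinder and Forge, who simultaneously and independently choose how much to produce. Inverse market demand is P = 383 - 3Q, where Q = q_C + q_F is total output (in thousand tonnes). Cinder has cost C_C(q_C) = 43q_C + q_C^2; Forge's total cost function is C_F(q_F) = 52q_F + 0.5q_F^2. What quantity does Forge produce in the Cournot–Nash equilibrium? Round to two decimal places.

Cinder's profit: π_C = (383 - 3Q)q_C - (43q_C + q_C²). Setting ∂π_C/∂q_C = 0: 340 - 8q_C - 3(q_F) = 0.
Forge's profit: π_F = (383 - 3Q)q_F - (52q_F + (1/2)q_F²). Setting ∂π_F/∂q_F = 0: 331 - 7q_F - 3(q_C) = 0.
So q_C = (340 - 3q_F)/8 and q_F = (331 - 3q_C)/7.
Solving the pair: q_C = 1387/47, q_F = 1628/47.

34.64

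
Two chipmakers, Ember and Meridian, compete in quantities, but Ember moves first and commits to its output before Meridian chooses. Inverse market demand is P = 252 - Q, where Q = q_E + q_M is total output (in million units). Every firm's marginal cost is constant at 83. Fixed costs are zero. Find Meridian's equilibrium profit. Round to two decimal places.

1785.06

Solve by backward induction. Given q_E, the follower Meridian maximises π_M = (252 - q_E - q_M)q_M - 83q_M.
Follower FOC: 169 - q_E - 2q_M = 0, so q_M(q_E) = (169 - q_E)/2.
Ember substitutes q_M(q_E) into its own profit: π_E = q_E(252 - q_E - (169 - q_E)/2) - 83q_E = (335/2 - (1/2)q_E)q_E - 83q_E.
The leader's first-order condition 169/2 - q_E = 0 yields q_E = 169/2.
Then q_M = (169 - 169/2)/2 = 169/4.
Price P = 252 - 507/4 = 501/4.
Meridian's profit: (501/4 - 83)·(169/4) = 1785.0625.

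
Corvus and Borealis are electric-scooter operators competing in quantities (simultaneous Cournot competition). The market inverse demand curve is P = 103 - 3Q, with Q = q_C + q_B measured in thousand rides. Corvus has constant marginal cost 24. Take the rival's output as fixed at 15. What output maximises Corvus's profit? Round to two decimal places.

With the rival's output fixed at 15, Corvus's profit is π_C = (103 - 3·15 - 3q_C)q_C - (24q_C) = (58 - 3q_C)q_C - (24q_C).
∂π_C/∂q_C = 34 - 6q_C = 0, so q_C = 17/3.

5.67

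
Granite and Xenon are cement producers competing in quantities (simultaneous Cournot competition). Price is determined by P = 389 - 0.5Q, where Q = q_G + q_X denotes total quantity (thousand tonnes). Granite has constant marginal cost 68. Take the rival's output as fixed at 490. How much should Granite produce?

With the rival's output fixed at 490, Granite's profit is π_G = (389 - (1/2)·490 - (1/2)q_G)q_G - (68q_G) = (144 - (1/2)q_G)q_G - (68q_G).
∂π_G/∂q_G = 76 - q_G = 0, so q_G = 76.

76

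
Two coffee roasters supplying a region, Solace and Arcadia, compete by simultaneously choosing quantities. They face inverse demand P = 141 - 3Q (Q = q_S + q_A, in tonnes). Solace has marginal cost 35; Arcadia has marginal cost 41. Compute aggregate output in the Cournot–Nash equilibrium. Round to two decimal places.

22.89

Solace's profit: π_S = (141 - 3Q)q_S - (35q_S). Setting ∂π_S/∂q_S = 0: 106 - 6q_S - 3(q_A) = 0.
Arcadia's first-order condition: 100 - 6q_A - 3(q_S) = 0.
So q_S = (106 - 3q_A)/6 and q_A = (100 - 3q_S)/6.
Solving the pair: q_S = 112/9, q_A = 94/9.
Total output Q = 112/9 + 94/9 = 206/9.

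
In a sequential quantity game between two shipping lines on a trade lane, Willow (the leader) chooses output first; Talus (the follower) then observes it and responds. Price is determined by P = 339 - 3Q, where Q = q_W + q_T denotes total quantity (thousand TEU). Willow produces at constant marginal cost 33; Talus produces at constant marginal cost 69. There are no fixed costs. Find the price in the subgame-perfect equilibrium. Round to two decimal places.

118.50

Solve by backward induction. Given q_W, the follower Talus maximises π_T = (339 - 3q_W - 3q_T)q_T - 69q_T.
∂π_T/∂q_T = 270 - 3q_W - 6q_T = 0 gives the reaction function q_T = (270 - 3q_W)/6.
Willow substitutes q_T(q_W) into its own profit: π_W = q_W(339 - 3q_W - (270 - 3q_W)/2) - 33q_W = (204 - (3/2)q_W)q_W - 33q_W.
The leader's first-order condition 171 - 3q_W = 0 yields q_W = 57.
Then q_T = (270 - 3·57)/6 = 33/2.
Total output Q = 147/2, so price P = 339 - 3·(147/2) = 237/2.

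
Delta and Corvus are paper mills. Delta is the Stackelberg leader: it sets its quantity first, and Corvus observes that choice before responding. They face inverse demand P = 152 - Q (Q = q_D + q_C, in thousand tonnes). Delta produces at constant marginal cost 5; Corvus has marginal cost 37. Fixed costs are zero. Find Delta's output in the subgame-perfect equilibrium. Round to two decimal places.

Solve by backward induction. Given q_D, the follower Corvus maximises π_C = (152 - q_D - q_C)q_C - 37q_C.
Setting the follower's marginal profit to zero, 115 - q_D - 2q_C = 0, i.e. q_C = (115 - q_D)/2.
The leader anticipates this reaction. Substituting into P = 152 - Q gives P = 189/2 - (1/2)q_D, so π_D = (189/2 - (1/2)q_D)q_D - 5q_D.
Leader FOC: 179/2 - q_D = 0, so q_D = 179/2.
Then q_C = (115 - 179/2)/2 = 51/4.

89.50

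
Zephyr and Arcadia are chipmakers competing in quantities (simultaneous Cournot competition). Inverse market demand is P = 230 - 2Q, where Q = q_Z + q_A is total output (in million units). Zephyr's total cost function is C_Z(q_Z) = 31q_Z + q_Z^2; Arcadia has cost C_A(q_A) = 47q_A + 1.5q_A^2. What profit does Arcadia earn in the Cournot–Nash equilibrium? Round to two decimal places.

Zephyr's profit: π_Z = (230 - 2Q)q_Z - (31q_Z + q_Z²). Setting ∂π_Z/∂q_Z = 0: 199 - 6q_Z - 2(q_A) = 0.
Arcadia's profit: π_A = (230 - 2Q)q_A - (47q_A + (3/2)q_A²). Setting ∂π_A/∂q_A = 0: 183 - 7q_A - 2(q_Z) = 0.
Rearranging gives the reaction functions q_Z = (199 - 2q_A)/6 and q_A = (183 - 2q_Z)/7.
Substituting one into the other gives q_Z = 1027/38 and q_A = 350/19.
Price P = 230 - 2·(1727/38) = 139.1053.
Arcadia's profit: 139.1053·(350/19) - 47·(350/19) - (3/2)(350/19)² = 1187.6731.

1187.67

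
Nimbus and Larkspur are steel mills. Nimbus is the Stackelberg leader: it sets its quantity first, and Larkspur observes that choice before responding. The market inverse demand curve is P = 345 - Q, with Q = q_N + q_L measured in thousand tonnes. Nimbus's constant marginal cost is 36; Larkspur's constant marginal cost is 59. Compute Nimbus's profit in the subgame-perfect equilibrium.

Solve by backward induction. Given q_N, the follower Larkspur maximises π_L = (345 - q_N - q_L)q_L - 59q_L.
Setting the follower's marginal profit to zero, 286 - q_N - 2q_L = 0, i.e. q_L = (286 - q_N)/2.
Nimbus substitutes q_L(q_N) into its own profit: π_N = q_N(345 - q_N - (286 - q_N)/2) - 36q_N = (202 - (1/2)q_N)q_N - 36q_N.
The leader's first-order condition 166 - q_N = 0 yields q_N = 166.
Then q_L = (286 - 166)/2 = 60.
Price P = 345 - 226 = 119.
Nimbus's profit: (119 - 36)·166 = 13778.

13778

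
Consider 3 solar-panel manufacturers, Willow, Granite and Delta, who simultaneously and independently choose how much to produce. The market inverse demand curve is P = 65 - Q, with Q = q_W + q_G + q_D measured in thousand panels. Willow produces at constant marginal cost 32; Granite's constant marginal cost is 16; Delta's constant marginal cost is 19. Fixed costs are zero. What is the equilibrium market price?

33

Willow's profit: π_W = (65 - Q)q_W - (32q_W). Setting ∂π_W/∂q_W = 0: 33 - 2q_W - (q_G + q_D) = 0.
Granite's first-order condition: 49 - 2q_G - (q_W + q_D) = 0.
Delta's first-order condition: 46 - 2q_D - (q_W + q_G) = 0.
Adding the 3 first-order conditions: 128 − 4Q = 0, so Q = 32.
Back-substituting: q_W = (33 − 32) = 1, q_G = (49 − 32) = 17, q_D = (46 − 32) = 14.
Total output Q = 32, so price P = 65 - 32 = 33.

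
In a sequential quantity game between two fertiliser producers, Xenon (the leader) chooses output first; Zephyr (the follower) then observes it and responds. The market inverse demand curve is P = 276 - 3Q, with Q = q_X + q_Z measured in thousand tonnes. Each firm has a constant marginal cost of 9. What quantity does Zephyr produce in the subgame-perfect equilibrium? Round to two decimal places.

The follower Zephyr best-responds to any q_X: π_Z = (276 - 3Q)q_Z - 9q_Z.
Setting the follower's marginal profit to zero, 267 - 3q_X - 6q_Z = 0, i.e. q_Z = (267 - 3q_X)/6.
The leader anticipates this reaction. Substituting into P = 276 - 3Q gives P = 285/2 - (3/2)q_X, so π_X = (285/2 - (3/2)q_X)q_X - 9q_X.
Maximising: ∂π_X/∂q_X = 267/2 - 3q_X = 0, giving q_X = 89/2.
Then q_Z = (267 - 3·(89/2))/6 = 89/4.

22.25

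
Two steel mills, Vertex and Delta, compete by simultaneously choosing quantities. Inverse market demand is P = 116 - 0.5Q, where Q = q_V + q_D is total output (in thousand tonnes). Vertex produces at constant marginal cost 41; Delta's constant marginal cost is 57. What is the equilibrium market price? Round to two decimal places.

Vertex's profit: π_V = (116 - 0.5Q)q_V - (41q_V). Setting ∂π_V/∂q_V = 0: 75 - q_V - (1/2)(q_D) = 0.
Delta's profit: π_D = (116 - 0.5Q)q_D - (57q_D). Setting ∂π_D/∂q_D = 0: 59 - q_D - (1/2)(q_V) = 0.
Rearranging gives the reaction functions q_V = (75 - (1/2)q_D) and q_D = (59 - (1/2)q_V).
Substituting one into the other gives q_V = 182/3 and q_D = 86/3.
Total output Q = 268/3, so price P = 116 - (1/2)·(268/3) = 214/3.

71.33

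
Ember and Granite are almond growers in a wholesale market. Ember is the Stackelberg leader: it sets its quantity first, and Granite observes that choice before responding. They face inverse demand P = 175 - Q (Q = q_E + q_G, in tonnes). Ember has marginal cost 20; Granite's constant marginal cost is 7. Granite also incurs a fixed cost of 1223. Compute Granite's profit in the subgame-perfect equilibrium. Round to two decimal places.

The follower Granite best-responds to any q_E: π_G = (175 - Q)q_G - 7q_G.
Setting the follower's marginal profit to zero, 168 - q_E - 2q_G = 0, i.e. q_G = (168 - q_E)/2.
The leader anticipates this reaction. Substituting into P = 175 - Q gives P = 91 - (1/2)q_E, so π_E = (91 - (1/2)q_E)q_E - 20q_E.
The leader's first-order condition 71 - q_E = 0 yields q_E = 71.
Then q_G = (168 - 71)/2 = 97/2.
Price P = 175 - 239/2 = 111/2.
Granite's profit: (111/2 - 7)·(97/2) - 1223 = 1129.2500.

1129.25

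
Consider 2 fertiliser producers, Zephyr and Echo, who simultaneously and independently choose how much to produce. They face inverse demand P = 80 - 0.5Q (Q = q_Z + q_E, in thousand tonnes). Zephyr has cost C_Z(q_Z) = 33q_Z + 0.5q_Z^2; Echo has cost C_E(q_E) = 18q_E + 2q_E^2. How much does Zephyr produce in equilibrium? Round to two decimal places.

Zephyr's profit: π_Z = (80 - 0.5Q)q_Z - (33q_Z + (1/2)q_Z²). Setting ∂π_Z/∂q_Z = 0: 47 - 2q_Z - (1/2)(q_E) = 0.
Echo's first-order condition: 62 - 5q_E - (1/2)(q_Z) = 0.
So q_Z = (47 - (1/2)q_E)/2 and q_E = (62 - (1/2)q_Z)/5.
Solving the pair: q_Z = 272/13, q_E = 134/13.

20.92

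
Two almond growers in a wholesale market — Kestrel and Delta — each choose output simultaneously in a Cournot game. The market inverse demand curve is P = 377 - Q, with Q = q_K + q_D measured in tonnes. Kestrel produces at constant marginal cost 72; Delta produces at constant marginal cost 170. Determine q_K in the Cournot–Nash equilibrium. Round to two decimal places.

134.33

Kestrel's profit: π_K = (377 - Q)q_K - (72q_K). Setting ∂π_K/∂q_K = 0: 305 - 2q_K - (q_D) = 0.
Delta's profit: π_D = (377 - Q)q_D - (170q_D). Setting ∂π_D/∂q_D = 0: 207 - 2q_D - (q_K) = 0.
So q_K = (305 - q_D)/2 and q_D = (207 - q_K)/2.
Solving the pair: q_K = 403/3, q_D = 109/3.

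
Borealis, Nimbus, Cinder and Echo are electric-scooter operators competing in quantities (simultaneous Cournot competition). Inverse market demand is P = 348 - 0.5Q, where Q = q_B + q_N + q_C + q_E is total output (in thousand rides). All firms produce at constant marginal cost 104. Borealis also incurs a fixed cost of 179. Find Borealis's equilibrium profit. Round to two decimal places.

4583.88

Each firm earns π_i = (348 - 0.5Q)q_i - 104q_i.
First-order condition (treating rivals' output as given): 244 - q_i - (1/2)·Σ_{j≠i} q_j = 0.
With identical firms every q_j equals q_i, so Σ_{j≠i} q_j = 3q_i and 244 = (5/2)q_i, giving q_i = 488/5.
Price P = 348 - (1/2)·(1952/5) = 764/5.
Borealis's profit: (764/5 - 104)·(488/5) - 179 = 4583.8800.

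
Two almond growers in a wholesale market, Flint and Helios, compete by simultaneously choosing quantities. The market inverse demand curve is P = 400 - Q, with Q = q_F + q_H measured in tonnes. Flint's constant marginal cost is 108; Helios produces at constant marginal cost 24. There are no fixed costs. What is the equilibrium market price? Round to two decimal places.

177.33

Flint's profit: π_F = (400 - Q)q_F - (108q_F). Setting ∂π_F/∂q_F = 0: 292 - 2q_F - (q_H) = 0.
Helios's profit: π_H = (400 - Q)q_H - (24q_H). Setting ∂π_H/∂q_H = 0: 376 - 2q_H - (q_F) = 0.
Rearranging gives the reaction functions q_F = (292 - q_H)/2 and q_H = (376 - q_F)/2.
Solving the pair: q_F = 208/3, q_H = 460/3.
Total output Q = 668/3, so price P = 400 - 668/3 = 532/3.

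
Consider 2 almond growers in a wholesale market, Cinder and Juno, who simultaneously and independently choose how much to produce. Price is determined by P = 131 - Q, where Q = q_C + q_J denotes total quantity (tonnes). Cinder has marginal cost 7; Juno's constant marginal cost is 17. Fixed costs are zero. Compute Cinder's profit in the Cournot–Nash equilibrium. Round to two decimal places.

1995.11

Cinder's profit: π_C = (131 - Q)q_C - (7q_C). Setting ∂π_C/∂q_C = 0: 124 - 2q_C - (q_J) = 0.
Juno's profit: π_J = (131 - Q)q_J - (17q_J). Setting ∂π_J/∂q_J = 0: 114 - 2q_J - (q_C) = 0.
So q_C = (124 - q_J)/2 and q_J = (114 - q_C)/2.
Substituting one into the other gives q_C = 134/3 and q_J = 104/3.
Price P = 131 - 238/3 = 155/3.
Cinder's profit: (155/3 - 7)·(134/3) = 1995.1111.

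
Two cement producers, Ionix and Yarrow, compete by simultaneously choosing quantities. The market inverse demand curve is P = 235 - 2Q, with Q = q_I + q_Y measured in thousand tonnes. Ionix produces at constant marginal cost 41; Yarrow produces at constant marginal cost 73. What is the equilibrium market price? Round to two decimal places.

116.33

Ionix's profit: π_I = (235 - 2Q)q_I - (41q_I). Setting ∂π_I/∂q_I = 0: 194 - 4q_I - 2(q_Y) = 0.
Yarrow's profit: π_Y = (235 - 2Q)q_Y - (73q_Y). Setting ∂π_Y/∂q_Y = 0: 162 - 4q_Y - 2(q_I) = 0.
Best responses: q_I = (194 - 2q_Y)/4, q_Y = (162 - 2q_I)/4.
Substituting one into the other gives q_I = 113/3 and q_Y = 65/3.
Total output Q = 178/3, so price P = 235 - 2·(178/3) = 349/3.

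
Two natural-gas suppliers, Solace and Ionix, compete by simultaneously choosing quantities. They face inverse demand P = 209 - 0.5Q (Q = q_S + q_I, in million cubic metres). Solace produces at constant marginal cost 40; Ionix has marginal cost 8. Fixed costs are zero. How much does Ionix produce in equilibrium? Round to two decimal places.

155.33

Solace's profit: π_S = (209 - 0.5Q)q_S - (40q_S). Setting ∂π_S/∂q_S = 0: 169 - q_S - (1/2)(q_I) = 0.
Ionix's first-order condition: 201 - q_I - (1/2)(q_S) = 0.
So q_S = (169 - (1/2)q_I) and q_I = (201 - (1/2)q_S).
Solving the pair: q_S = 274/3, q_I = 466/3.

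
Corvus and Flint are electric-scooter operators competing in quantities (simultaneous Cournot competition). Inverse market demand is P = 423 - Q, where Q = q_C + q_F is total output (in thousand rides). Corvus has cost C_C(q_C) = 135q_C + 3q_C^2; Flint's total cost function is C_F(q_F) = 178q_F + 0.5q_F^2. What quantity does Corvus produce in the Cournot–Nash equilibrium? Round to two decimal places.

Corvus's profit: π_C = (423 - Q)q_C - (135q_C + 3q_C²). Setting ∂π_C/∂q_C = 0: 288 - 8q_C - (q_F) = 0.
Flint's profit: π_F = (423 - Q)q_F - (178q_F + (1/2)q_F²). Setting ∂π_F/∂q_F = 0: 245 - 3q_F - (q_C) = 0.
Best responses: q_C = (288 - q_F)/8, q_F = (245 - q_C)/3.
Substituting one into the other gives q_C = 619/23 and q_F = 1672/23.

26.91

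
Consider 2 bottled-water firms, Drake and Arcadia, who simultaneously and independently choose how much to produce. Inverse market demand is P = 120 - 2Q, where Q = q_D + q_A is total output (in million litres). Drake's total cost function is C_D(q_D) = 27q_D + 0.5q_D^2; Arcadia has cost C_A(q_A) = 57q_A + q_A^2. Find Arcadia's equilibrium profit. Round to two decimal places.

Drake's profit: π_D = (120 - 2Q)q_D - (27q_D + (1/2)q_D²). Setting ∂π_D/∂q_D = 0: 93 - 5q_D - 2(q_A) = 0.
Arcadia's profit: π_A = (120 - 2Q)q_A - (57q_A + q_A²). Setting ∂π_A/∂q_A = 0: 63 - 6q_A - 2(q_D) = 0.
So q_D = (93 - 2q_A)/5 and q_A = (63 - 2q_D)/6.
Substituting one into the other gives q_D = 216/13 and q_A = 129/26.
Price P = 120 - 2·(561/26) = 999/13.
Arcadia's profit: (999/13)·(129/26) - 57·(129/26) - (129/26)² = 73.8506.

73.85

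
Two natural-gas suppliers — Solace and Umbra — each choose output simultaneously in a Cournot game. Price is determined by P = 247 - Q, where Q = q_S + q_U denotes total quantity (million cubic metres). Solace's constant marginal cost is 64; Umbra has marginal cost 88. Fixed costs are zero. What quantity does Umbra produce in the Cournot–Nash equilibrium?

Solace's profit: π_S = (247 - Q)q_S - (64q_S). Setting ∂π_S/∂q_S = 0: 183 - 2q_S - (q_U) = 0.
Umbra's first-order condition: 159 - 2q_U - (q_S) = 0.
Best responses: q_S = (183 - q_U)/2, q_U = (159 - q_S)/2.
Substituting one into the other gives q_S = 69 and q_U = 45.

45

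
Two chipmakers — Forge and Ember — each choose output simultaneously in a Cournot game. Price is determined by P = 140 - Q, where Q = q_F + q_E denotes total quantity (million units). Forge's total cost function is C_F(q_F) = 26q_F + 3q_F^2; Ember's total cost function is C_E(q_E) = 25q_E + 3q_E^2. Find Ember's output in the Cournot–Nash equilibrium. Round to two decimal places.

12.79

Forge's profit: π_F = (140 - Q)q_F - (26q_F + 3q_F²). Setting ∂π_F/∂q_F = 0: 114 - 8q_F - (q_E) = 0.
Ember's profit: π_E = (140 - Q)q_E - (25q_E + 3q_E²). Setting ∂π_E/∂q_E = 0: 115 - 8q_E - (q_F) = 0.
Rearranging gives the reaction functions q_F = (114 - q_E)/8 and q_E = (115 - q_F)/8.
Solving the pair: q_F = 797/63, q_E = 806/63.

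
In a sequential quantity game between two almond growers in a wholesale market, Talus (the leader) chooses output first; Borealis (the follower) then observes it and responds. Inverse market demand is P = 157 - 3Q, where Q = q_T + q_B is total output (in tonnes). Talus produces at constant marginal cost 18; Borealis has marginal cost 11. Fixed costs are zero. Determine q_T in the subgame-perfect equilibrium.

22

The follower Borealis best-responds to any q_T: π_B = (157 - 3Q)q_B - 11q_B.
Follower FOC: 146 - 3q_T - 6q_B = 0, so q_B(q_T) = (146 - 3q_T)/6.
Talus substitutes q_B(q_T) into its own profit: π_T = q_T(157 - 3q_T - (146 - 3q_T)/2) - 18q_T = (84 - (3/2)q_T)q_T - 18q_T.
Leader FOC: 66 - 3q_T = 0, so q_T = 22.
Then q_B = (146 - 3·22)/6 = 40/3.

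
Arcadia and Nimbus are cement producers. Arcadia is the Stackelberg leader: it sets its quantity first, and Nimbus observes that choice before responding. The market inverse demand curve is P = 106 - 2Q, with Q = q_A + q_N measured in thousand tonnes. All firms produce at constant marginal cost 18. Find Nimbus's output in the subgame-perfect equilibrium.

11

The follower Nimbus best-responds to any q_A: π_N = (106 - 2Q)q_N - 18q_N.
∂π_N/∂q_N = 88 - 2q_A - 4q_N = 0 gives the reaction function q_N = (88 - 2q_A)/4.
Arcadia substitutes q_N(q_A) into its own profit: π_A = q_A(106 - 2q_A - (88 - 2q_A)/2) - 18q_A = (62 - q_A)q_A - 18q_A.
Maximising: ∂π_A/∂q_A = 44 - 2q_A = 0, giving q_A = 22.
Then q_N = (88 - 2·22)/4 = 11.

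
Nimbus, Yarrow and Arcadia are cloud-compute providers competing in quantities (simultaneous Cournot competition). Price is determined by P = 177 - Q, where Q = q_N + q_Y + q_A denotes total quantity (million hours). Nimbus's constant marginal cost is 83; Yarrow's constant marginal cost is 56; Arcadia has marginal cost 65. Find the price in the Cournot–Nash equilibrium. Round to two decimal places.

95.25

Nimbus's profit: π_N = (177 - Q)q_N - (83q_N). Setting ∂π_N/∂q_N = 0: 94 - 2q_N - (q_Y + q_A) = 0.
Yarrow's profit: π_Y = (177 - Q)q_Y - (56q_Y). Setting ∂π_Y/∂q_Y = 0: 121 - 2q_Y - (q_N + q_A) = 0.
Arcadia's profit: π_A = (177 - Q)q_A - (65q_A). Setting ∂π_A/∂q_A = 0: 112 - 2q_A - (q_N + q_Y) = 0.
Adding the 3 conditions: 327 − 2Q − 2Q = 0, i.e. Q = 327/4.
Back-substituting: q_N = (94 − 327/4) = 49/4, q_Y = (121 − 327/4) = 157/4, q_A = (112 − 327/4) = 121/4.
Total output Q = 327/4, so price P = 177 - 327/4 = 381/4.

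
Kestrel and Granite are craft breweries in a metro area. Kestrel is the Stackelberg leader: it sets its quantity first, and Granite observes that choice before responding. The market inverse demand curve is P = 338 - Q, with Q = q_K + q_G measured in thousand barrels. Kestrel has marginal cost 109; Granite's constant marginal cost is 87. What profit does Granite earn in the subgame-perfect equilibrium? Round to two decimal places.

The follower Granite best-responds to any q_K: π_G = (338 - Q)q_G - 87q_G.
∂π_G/∂q_G = 251 - q_K - 2q_G = 0 gives the reaction function q_G = (251 - q_K)/2.
The leader anticipates this reaction. Substituting into P = 338 - Q gives P = 425/2 - (1/2)q_K, so π_K = (425/2 - (1/2)q_K)q_K - 109q_K.
Maximising: ∂π_K/∂q_K = 207/2 - q_K = 0, giving q_K = 207/2.
Then q_G = (251 - 207/2)/2 = 295/4.
Price P = 338 - 709/4 = 643/4.
Granite's profit: (643/4 - 87)·(295/4) = 5439.0625.

5439.06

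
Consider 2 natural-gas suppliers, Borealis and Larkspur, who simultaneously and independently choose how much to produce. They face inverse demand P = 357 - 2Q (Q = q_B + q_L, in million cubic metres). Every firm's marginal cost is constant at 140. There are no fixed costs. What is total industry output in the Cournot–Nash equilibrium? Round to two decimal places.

72.33

Each firm earns π_i = (357 - 2Q)q_i - 140q_i.
Setting ∂π_i/∂q_i = 0 with rivals' quantities fixed: 217 - 4q_i - 2q_j = 0.
By symmetry each firm produces the same amount; substituting q_j = q_i yields q_i = 217/6.
Total output Q = 217/6 + 217/6 = 217/3.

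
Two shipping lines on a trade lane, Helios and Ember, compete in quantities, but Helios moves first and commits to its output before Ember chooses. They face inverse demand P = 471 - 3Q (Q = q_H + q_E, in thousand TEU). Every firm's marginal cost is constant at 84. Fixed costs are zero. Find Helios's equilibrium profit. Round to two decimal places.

Solve by backward induction. Given q_H, the follower Ember maximises π_E = (471 - 3q_H - 3q_E)q_E - 84q_E.
Follower FOC: 387 - 3q_H - 6q_E = 0, so q_E(q_H) = (387 - 3q_H)/6.
Helios substitutes q_E(q_H) into its own profit: π_H = q_H(471 - 3q_H - (387 - 3q_H)/2) - 84q_H = (555/2 - (3/2)q_H)q_H - 84q_H.
Leader FOC: 387/2 - 3q_H = 0, so q_H = 129/2.
Then q_E = (387 - 3·(129/2))/6 = 129/4.
Price P = 471 - 3·(387/4) = 723/4.
Helios's profit: (723/4 - 84)·(129/2) = 6240.3750.

6240.38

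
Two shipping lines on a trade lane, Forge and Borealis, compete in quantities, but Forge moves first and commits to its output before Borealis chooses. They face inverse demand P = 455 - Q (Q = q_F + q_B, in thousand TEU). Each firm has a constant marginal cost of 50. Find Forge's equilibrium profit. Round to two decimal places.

The follower Borealis best-responds to any q_F: π_B = (455 - Q)q_B - 50q_B.
Follower FOC: 405 - q_F - 2q_B = 0, so q_B(q_F) = (405 - q_F)/2.
Forge substitutes q_B(q_F) into its own profit: π_F = q_F(455 - q_F - (405 - q_F)/2) - 50q_F = (505/2 - (1/2)q_F)q_F - 50q_F.
Leader FOC: 405/2 - q_F = 0, so q_F = 405/2.
Then q_B = (405 - 405/2)/2 = 405/4.
Price P = 455 - 1215/4 = 605/4.
Forge's profit: (605/4 - 50)·(405/2) = 20503.1250.

20503.13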